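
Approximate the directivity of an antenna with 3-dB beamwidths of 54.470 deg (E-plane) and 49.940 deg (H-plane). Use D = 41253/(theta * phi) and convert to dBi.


D_linear = 41253 / (54.470 * 49.940) = 15.16525
D_dBi = 10 * log10(15.16525) = 11.81 dBi

11.81 dBi


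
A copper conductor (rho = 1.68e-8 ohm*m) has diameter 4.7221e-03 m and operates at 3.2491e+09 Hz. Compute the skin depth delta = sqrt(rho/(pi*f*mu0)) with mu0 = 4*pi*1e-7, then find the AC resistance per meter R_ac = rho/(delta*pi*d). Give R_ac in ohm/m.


delta = sqrt(1.68e-8 / (pi * 3.2491e+09 * 4*pi*1e-7)) = 1.144441e-06 m
R_ac = 1.68e-8 / (1.144441e-06 * pi * 4.7221e-03) = 0.9895 ohm/m

0.9895 ohm/m


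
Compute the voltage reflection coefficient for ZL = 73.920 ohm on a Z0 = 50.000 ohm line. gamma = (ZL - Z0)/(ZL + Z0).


gamma = (73.920 - 50.000) / (73.920 + 50.000) = 0.1930

0.1930


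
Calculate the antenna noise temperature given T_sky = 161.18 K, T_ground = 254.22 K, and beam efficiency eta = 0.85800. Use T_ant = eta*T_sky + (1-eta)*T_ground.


T_ant = 0.85800 * 161.18 + (1 - 0.85800) * 254.22 = 174.4 K

174.4 K


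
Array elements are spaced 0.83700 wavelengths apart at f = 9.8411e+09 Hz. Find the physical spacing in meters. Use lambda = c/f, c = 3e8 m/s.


lambda = c / f = 3.0000e+08 / 9.8411e+09 = 0.03048440 m
d = 0.83700 * 0.03048440 = 0.02552 m

0.02552 m


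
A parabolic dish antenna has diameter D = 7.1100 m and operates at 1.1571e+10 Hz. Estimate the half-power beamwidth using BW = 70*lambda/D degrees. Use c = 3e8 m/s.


lambda = c / f = 3.0000e+08 / 1.1571e+10 = 0.02592689 m
BW = 70 * 0.02592689 / 7.1100 = 0.2553 deg

0.2553 deg


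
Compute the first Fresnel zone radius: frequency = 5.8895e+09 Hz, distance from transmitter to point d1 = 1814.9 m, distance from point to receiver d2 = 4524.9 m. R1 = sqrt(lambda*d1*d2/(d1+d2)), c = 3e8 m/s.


lambda = c / f = 3.0000e+08 / 5.8895e+09 = 0.05093811 m
R1 = sqrt(0.05093811 * 1814.9 * 4524.9 / (1814.9 + 4524.9)) = 8.123 m

8.123 m


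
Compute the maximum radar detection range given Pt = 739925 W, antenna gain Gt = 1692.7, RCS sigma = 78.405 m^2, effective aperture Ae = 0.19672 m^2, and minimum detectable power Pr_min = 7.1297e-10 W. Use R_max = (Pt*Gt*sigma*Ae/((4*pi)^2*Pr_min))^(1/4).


R^4 = 739925*1692.7*78.405*0.19672 / ((4*pi)^2 * 7.1297e-10) = 1.715809e+17
R_max = 1.715809e+17^0.25 = 20352 m

20352 m


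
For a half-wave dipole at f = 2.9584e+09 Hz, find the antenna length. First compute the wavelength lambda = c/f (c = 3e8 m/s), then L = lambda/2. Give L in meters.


lambda = c / f = 3.0000e+08 / 2.9584e+09 = 0.1014062 m
L = lambda / 2 = 0.1014062 / 2 = 0.05070 m

0.05070 m


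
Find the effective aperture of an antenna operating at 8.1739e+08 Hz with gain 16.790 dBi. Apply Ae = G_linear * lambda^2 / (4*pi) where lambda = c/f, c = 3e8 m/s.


lambda = c / f = 3.0000e+08 / 8.1739e+08 = 0.3670219 m
G_linear = 10^(16.790/10) = 47.75293
Ae = G_linear * lambda^2 / (4*pi) = 47.75293 * 0.3670219^2 / (4*pi) = 0.5119 m^2

0.5119 m^2


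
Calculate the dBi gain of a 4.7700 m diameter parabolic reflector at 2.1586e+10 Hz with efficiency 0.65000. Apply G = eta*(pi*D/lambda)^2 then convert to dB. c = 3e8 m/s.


lambda = c / f = 3.0000e+08 / 2.1586e+10 = 0.01389790 m
G_linear = 0.65000 * (pi * 4.7700 / 0.01389790)^2 = 755703.6
G_dBi = 10 * log10(755703.6) = 58.78 dBi

58.78 dBi


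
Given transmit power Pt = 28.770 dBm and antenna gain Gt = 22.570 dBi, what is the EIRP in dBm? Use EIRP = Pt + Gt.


EIRP = Pt + Gt = 28.770 + 22.570 = 51.34 dBm

51.34 dBm


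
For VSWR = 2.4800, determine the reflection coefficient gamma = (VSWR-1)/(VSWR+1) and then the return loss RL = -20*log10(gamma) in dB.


gamma = (2.4800 - 1) / (2.4800 + 1) = 0.4252874
RL = -20 * log10(0.4252874) = 7.426 dB

7.426 dB


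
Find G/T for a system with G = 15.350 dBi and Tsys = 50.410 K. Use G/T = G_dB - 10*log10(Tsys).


G/T = 15.350 - 10*log10(50.410) = 15.350 - 17.02517 = -1.675 dB/K

-1.675 dB/K


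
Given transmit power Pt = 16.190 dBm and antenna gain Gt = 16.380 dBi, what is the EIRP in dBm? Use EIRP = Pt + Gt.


EIRP = Pt + Gt = 16.190 + 16.380 = 32.57 dBm

32.57 dBm


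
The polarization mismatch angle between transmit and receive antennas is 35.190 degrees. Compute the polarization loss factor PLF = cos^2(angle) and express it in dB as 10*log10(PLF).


PLF_linear = cos^2(35.190 deg) = 0.6678902
PLF_dB = 10 * log10(0.6678902) = -1.753 dB

-1.753 dB


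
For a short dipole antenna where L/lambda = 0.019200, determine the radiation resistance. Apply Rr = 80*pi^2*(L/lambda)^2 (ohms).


Rr = 80 * pi^2 * (0.019200)^2 = 80 * 9.869604 * 3.686400e-04 = 0.2911 ohm

0.2911 ohm


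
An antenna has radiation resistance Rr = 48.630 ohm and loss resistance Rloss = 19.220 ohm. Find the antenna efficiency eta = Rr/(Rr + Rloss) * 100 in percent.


eta = 48.630 / (48.630 + 19.220) * 100 = 71.67%

71.67%


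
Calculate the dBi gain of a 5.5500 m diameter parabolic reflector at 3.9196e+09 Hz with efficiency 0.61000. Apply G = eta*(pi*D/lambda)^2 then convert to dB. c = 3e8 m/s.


lambda = c / f = 3.0000e+08 / 3.9196e+09 = 0.07653842 m
G_linear = 0.61000 * (pi * 5.5500 / 0.07653842)^2 = 31656.04
G_dBi = 10 * log10(31656.04) = 45.00 dBi

45.00 dBi


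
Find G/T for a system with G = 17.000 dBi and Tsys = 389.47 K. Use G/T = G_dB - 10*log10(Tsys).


G/T = 17.000 - 10*log10(389.47) = 17.000 - 25.90474 = -8.905 dB/K

-8.905 dB/K


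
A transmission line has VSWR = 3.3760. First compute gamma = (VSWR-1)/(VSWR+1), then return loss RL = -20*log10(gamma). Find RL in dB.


gamma = (3.3760 - 1) / (3.3760 + 1) = 0.5429616
RL = -20 * log10(0.5429616) = 5.305 dB

5.305 dB


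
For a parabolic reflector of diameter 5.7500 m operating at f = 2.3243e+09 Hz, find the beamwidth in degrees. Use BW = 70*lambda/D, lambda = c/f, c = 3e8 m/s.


lambda = c / f = 3.0000e+08 / 2.3243e+09 = 0.1290711 m
BW = 70 * 0.1290711 / 5.7500 = 1.571 deg

1.571 deg


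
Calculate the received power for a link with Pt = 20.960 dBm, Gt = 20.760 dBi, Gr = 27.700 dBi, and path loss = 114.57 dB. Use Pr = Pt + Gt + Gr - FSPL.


Pr = 20.960 + 20.760 + 27.700 - 114.57 = -45.15 dBm

-45.15 dBm


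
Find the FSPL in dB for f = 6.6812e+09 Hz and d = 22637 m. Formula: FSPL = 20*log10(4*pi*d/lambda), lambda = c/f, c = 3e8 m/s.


lambda = c / f = 3.0000e+08 / 6.6812e+09 = 0.04490211 m
FSPL = 20 * log10(4*pi*22637/0.04490211) = 136.0 dB

136.0 dB


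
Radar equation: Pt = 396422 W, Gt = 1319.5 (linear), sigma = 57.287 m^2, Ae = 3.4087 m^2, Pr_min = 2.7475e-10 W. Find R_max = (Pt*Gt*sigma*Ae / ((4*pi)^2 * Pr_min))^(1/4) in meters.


R^4 = 396422*1319.5*57.287*3.4087 / ((4*pi)^2 * 2.7475e-10) = 2.354261e+18
R_max = 2.354261e+18^0.25 = 39171 m

39171 m


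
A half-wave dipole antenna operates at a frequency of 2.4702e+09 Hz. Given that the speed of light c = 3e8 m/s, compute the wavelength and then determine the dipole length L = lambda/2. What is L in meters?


lambda = c / f = 3.0000e+08 / 2.4702e+09 = 0.1214477 m
L = lambda / 2 = 0.1214477 / 2 = 0.06072 m

0.06072 m


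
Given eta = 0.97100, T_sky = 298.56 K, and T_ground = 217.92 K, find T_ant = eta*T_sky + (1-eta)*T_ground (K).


T_ant = 0.97100 * 298.56 + (1 - 0.97100) * 217.92 = 296.2 K

296.2 K


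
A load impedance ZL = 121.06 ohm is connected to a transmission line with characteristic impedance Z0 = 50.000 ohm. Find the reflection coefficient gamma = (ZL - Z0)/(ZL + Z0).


gamma = (121.06 - 50.000) / (121.06 + 50.000) = 0.4154

0.4154


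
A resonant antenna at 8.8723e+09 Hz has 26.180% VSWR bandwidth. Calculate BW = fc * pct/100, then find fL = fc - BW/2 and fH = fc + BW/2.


BW = 8.8723e+09 * 26.180/100 = 2.322768e+09 Hz
fL = 8.8723e+09 - 2.322768e+09/2 = 7.711e+09 Hz
fH = 8.8723e+09 + 2.322768e+09/2 = 1.003e+10 Hz

BW=2.323e+09 Hz, fL=7.711e+09 Hz, fH=1.003e+10 Hz


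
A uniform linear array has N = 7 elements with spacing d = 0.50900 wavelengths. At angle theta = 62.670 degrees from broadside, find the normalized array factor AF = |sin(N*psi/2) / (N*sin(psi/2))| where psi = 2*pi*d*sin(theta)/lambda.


psi = 2*pi*0.50900*sin(62.670 deg) = 2.841155 rad
AF = |sin(7*2.841155/2) / (7*sin(2.841155/2))| = 0.07170

0.07170


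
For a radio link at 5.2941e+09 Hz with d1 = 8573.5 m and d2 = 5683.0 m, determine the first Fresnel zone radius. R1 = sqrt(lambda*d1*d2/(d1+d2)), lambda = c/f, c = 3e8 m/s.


lambda = c / f = 3.0000e+08 / 5.2941e+09 = 0.05666686 m
R1 = sqrt(0.05666686 * 8573.5 * 5683.0 / (8573.5 + 5683.0)) = 13.92 m

13.92 m


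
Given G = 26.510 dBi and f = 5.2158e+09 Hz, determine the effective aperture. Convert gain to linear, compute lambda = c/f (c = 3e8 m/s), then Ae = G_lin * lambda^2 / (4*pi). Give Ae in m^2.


lambda = c / f = 3.0000e+08 / 5.2158e+09 = 0.05751754 m
G_linear = 10^(26.510/10) = 447.7133
Ae = G_linear * lambda^2 / (4*pi) = 447.7133 * 0.05751754^2 / (4*pi) = 0.1179 m^2

0.1179 m^2


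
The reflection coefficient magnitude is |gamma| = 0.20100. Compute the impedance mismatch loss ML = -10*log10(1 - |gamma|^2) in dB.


ML = -10 * log10(1 - 0.20100^2) = -10 * log10(0.959599) = 0.1791 dB

0.1791 dB


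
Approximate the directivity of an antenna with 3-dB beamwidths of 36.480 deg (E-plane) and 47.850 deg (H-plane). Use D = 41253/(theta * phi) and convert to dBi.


D_linear = 41253 / (36.480 * 47.850) = 23.63300
D_dBi = 10 * log10(23.63300) = 13.74 dBi

13.74 dBi


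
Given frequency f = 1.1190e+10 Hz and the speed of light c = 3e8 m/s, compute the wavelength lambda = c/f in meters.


lambda = c / f = 3.0000e+08 / 1.1190e+10 = 0.02681 m

0.02681 m


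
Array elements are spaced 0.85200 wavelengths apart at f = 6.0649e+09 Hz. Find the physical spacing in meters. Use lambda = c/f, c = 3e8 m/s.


lambda = c / f = 3.0000e+08 / 6.0649e+09 = 0.04946495 m
d = 0.85200 * 0.04946495 = 0.04214 m

0.04214 m


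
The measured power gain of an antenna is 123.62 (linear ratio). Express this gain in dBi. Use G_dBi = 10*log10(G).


G_dBi = 10 * log10(123.62) = 20.92 dBi

20.92 dBi


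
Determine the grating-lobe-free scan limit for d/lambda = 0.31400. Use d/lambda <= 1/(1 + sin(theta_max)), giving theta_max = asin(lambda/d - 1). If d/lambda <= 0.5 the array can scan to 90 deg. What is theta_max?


lambda/d - 1 = 1/0.31400 - 1 = 2.184713 >= 1
d/lambda <= 0.5, so the array can scan to endfire without grating lobes: theta_max = 90 deg

90 deg


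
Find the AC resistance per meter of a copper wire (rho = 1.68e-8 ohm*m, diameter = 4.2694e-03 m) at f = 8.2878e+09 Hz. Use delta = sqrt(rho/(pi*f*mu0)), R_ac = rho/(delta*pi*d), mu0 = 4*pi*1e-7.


delta = sqrt(1.68e-8 / (pi * 8.2878e+09 * 4*pi*1e-7)) = 7.165643e-07 m
R_ac = 1.68e-8 / (7.165643e-07 * pi * 4.2694e-03) = 1.748 ohm/m

1.748 ohm/m


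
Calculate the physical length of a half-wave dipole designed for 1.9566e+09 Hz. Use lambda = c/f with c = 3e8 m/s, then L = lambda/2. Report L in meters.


lambda = c / f = 3.0000e+08 / 1.9566e+09 = 0.1533272 m
L = lambda / 2 = 0.1533272 / 2 = 0.07666 m

0.07666 m


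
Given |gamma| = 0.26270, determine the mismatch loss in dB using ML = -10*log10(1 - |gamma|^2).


ML = -10 * log10(1 - 0.26270^2) = -10 * log10(0.93098871) = 0.3106 dB

0.3106 dB


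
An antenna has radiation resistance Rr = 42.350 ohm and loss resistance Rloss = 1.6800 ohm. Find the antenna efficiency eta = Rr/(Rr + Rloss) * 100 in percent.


eta = 42.350 / (42.350 + 1.6800) * 100 = 96.18%

96.18%


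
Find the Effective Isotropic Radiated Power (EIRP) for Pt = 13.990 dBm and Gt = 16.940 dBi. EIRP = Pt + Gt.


EIRP = Pt + Gt = 13.990 + 16.940 = 30.93 dBm

30.93 dBm


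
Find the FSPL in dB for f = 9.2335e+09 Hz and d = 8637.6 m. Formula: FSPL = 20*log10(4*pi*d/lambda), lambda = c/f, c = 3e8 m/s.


lambda = c / f = 3.0000e+08 / 9.2335e+09 = 0.03249039 m
FSPL = 20 * log10(4*pi*8637.6/0.03249039) = 130.5 dB

130.5 dB


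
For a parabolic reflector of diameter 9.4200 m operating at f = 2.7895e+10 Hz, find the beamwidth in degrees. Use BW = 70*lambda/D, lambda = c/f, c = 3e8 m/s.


lambda = c / f = 3.0000e+08 / 2.7895e+10 = 0.01075462 m
BW = 70 * 0.01075462 / 9.4200 = 0.07992 deg

0.07992 deg


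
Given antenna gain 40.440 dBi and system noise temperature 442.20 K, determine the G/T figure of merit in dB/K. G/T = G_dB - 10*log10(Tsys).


G/T = 40.440 - 10*log10(442.20) = 40.440 - 26.45619 = 13.98 dB/K

13.98 dB/K


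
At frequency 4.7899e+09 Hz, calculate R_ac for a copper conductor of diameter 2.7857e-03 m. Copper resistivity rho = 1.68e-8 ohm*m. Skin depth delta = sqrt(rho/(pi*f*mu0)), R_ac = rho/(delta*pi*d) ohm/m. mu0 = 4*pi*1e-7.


delta = sqrt(1.68e-8 / (pi * 4.7899e+09 * 4*pi*1e-7)) = 9.425655e-07 m
R_ac = 1.68e-8 / (9.425655e-07 * pi * 2.7857e-03) = 2.037 ohm/m

2.037 ohm/m


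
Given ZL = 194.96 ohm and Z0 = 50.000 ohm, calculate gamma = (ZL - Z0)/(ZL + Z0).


gamma = (194.96 - 50.000) / (194.96 + 50.000) = 0.5918

0.5918


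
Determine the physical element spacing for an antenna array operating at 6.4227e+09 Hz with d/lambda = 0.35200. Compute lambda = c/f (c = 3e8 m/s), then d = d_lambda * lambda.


lambda = c / f = 3.0000e+08 / 6.4227e+09 = 0.04670933 m
d = 0.35200 * 0.04670933 = 0.01644 m

0.01644 m


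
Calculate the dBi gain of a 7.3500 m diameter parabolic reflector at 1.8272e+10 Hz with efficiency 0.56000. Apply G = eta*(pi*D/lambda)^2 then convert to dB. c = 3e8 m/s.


lambda = c / f = 3.0000e+08 / 1.8272e+10 = 0.01641856 m
G_linear = 0.56000 * (pi * 7.3500 / 0.01641856)^2 = 1.107624e+06
G_dBi = 10 * log10(1.107624e+06) = 60.44 dBi

60.44 dBi


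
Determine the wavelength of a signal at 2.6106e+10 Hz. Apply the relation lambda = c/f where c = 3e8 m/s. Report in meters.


lambda = c / f = 3.0000e+08 / 2.6106e+10 = 0.01149 m

0.01149 m


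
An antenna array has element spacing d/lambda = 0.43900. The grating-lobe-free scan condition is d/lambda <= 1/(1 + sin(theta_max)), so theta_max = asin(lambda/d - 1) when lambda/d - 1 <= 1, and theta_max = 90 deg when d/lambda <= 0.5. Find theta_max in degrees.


lambda/d - 1 = 1/0.43900 - 1 = 1.277904 >= 1
d/lambda <= 0.5, so the array can scan to endfire without grating lobes: theta_max = 90 deg

90 deg


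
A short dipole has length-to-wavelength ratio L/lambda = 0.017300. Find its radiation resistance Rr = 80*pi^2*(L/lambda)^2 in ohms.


Rr = 80 * pi^2 * (0.017300)^2 = 80 * 9.869604 * 2.992900e-04 = 0.2363 ohm

0.2363 ohm


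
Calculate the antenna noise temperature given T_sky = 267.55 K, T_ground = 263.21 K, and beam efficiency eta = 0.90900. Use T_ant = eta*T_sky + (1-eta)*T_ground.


T_ant = 0.90900 * 267.55 + (1 - 0.90900) * 263.21 = 267.2 K

267.2 K


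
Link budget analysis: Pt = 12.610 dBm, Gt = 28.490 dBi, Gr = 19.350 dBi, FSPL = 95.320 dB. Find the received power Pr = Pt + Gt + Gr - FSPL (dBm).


Pr = 12.610 + 28.490 + 19.350 - 95.320 = -34.87 dBm

-34.87 dBm


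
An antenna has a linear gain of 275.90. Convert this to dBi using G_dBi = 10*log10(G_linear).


G_dBi = 10 * log10(275.90) = 24.41 dBi

24.41 dBi


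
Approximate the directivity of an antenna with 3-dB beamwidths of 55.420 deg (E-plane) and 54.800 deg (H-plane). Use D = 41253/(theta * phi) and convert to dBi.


D_linear = 41253 / (55.420 * 54.800) = 13.58340
D_dBi = 10 * log10(13.58340) = 11.33 dBi

11.33 dBi


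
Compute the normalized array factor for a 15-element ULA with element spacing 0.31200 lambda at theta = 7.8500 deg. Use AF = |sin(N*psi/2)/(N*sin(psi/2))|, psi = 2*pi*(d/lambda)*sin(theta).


psi = 2*pi*0.31200*sin(7.8500 deg) = 0.2677453 rad
AF = |sin(15*0.2677453/2) / (15*sin(0.2677453/2))| = 0.4525

0.4525


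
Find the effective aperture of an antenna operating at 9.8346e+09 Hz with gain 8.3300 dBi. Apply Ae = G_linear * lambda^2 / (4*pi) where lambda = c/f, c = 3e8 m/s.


lambda = c / f = 3.0000e+08 / 9.8346e+09 = 0.03050455 m
G_linear = 10^(8.3300/10) = 6.807694
Ae = G_linear * lambda^2 / (4*pi) = 6.807694 * 0.03050455^2 / (4*pi) = 5.041e-04 m^2

5.041e-04 m^2


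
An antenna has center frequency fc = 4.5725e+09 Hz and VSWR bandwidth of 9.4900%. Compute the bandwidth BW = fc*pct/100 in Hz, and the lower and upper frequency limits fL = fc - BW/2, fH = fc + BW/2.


BW = 4.5725e+09 * 9.4900/100 = 4.339302e+08 Hz
fL = 4.5725e+09 - 4.339302e+08/2 = 4.356e+09 Hz
fH = 4.5725e+09 + 4.339302e+08/2 = 4.789e+09 Hz

BW=4.339e+08 Hz, fL=4.356e+09 Hz, fH=4.789e+09 Hz


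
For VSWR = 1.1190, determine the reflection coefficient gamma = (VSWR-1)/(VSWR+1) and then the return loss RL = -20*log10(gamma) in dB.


gamma = (1.1190 - 1) / (1.1190 + 1) = 0.05615857
RL = -20 * log10(0.05615857) = 25.01 dB

25.01 dB


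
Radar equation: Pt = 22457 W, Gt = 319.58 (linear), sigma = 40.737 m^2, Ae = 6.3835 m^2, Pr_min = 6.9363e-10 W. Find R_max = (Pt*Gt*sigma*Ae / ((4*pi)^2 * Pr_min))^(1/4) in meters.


R^4 = 22457*319.58*40.737*6.3835 / ((4*pi)^2 * 6.9363e-10) = 1.703851e+16
R_max = 1.703851e+16^0.25 = 11425 m

11425 m


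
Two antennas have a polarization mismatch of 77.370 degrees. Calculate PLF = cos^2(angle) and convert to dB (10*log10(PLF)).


PLF_linear = cos^2(77.370 deg) = 0.04780966
PLF_dB = 10 * log10(0.04780966) = -13.20 dB

-13.20 dB


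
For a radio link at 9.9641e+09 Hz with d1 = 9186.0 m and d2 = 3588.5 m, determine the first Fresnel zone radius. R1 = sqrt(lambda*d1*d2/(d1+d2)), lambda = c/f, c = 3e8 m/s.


lambda = c / f = 3.0000e+08 / 9.9641e+09 = 0.03010809 m
R1 = sqrt(0.03010809 * 9186.0 * 3588.5 / (9186.0 + 3588.5)) = 8.814 m

8.814 m


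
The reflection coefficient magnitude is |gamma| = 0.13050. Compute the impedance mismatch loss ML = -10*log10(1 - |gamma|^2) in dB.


ML = -10 * log10(1 - 0.13050^2) = -10 * log10(0.98296975) = 0.07460 dB

0.07460 dB


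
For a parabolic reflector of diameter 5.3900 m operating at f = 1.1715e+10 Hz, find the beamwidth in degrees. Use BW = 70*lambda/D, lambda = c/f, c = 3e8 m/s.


lambda = c / f = 3.0000e+08 / 1.1715e+10 = 0.02560819 m
BW = 70 * 0.02560819 / 5.3900 = 0.3326 deg

0.3326 deg


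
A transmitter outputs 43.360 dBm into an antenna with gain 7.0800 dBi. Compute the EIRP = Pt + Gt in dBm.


EIRP = Pt + Gt = 43.360 + 7.0800 = 50.44 dBm

50.44 dBm


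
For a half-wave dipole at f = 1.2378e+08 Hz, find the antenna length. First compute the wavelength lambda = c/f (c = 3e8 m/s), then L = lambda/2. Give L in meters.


lambda = c / f = 3.0000e+08 / 1.2378e+08 = 2.423655 m
L = lambda / 2 = 2.423655 / 2 = 1.212 m

1.212 m


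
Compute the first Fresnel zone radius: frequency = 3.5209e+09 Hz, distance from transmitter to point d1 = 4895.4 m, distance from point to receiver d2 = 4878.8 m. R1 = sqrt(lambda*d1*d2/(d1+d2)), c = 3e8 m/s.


lambda = c / f = 3.0000e+08 / 3.5209e+09 = 0.08520549 m
R1 = sqrt(0.08520549 * 4895.4 * 4878.8 / (4895.4 + 4878.8)) = 14.43 m

14.43 m


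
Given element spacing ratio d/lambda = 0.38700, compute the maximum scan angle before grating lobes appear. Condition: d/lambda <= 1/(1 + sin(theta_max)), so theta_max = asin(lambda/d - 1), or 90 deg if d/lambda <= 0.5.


lambda/d - 1 = 1/0.38700 - 1 = 1.583979 >= 1
d/lambda <= 0.5, so the array can scan to endfire without grating lobes: theta_max = 90 deg

90 deg


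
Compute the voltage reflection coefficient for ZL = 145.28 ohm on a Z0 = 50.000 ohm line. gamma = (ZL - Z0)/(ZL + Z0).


gamma = (145.28 - 50.000) / (145.28 + 50.000) = 0.4879

0.4879


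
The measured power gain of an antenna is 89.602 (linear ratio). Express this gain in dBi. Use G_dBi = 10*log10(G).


G_dBi = 10 * log10(89.602) = 19.52 dBi

19.52 dBi


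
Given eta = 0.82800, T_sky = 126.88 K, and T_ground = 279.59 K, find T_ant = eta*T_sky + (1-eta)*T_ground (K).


T_ant = 0.82800 * 126.88 + (1 - 0.82800) * 279.59 = 153.1 K

153.1 K


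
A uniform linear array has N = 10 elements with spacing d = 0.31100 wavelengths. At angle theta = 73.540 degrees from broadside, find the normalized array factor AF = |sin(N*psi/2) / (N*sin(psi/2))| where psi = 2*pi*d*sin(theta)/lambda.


psi = 2*pi*0.31100*sin(73.540 deg) = 1.873988 rad
AF = |sin(10*1.873988/2) / (10*sin(1.873988/2))| = 6.802e-03

6.802e-03


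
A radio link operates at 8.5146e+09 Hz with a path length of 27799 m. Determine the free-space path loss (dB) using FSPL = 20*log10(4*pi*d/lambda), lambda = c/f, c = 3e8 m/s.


lambda = c / f = 3.0000e+08 / 8.5146e+09 = 0.03523360 m
FSPL = 20 * log10(4*pi*27799/0.03523360) = 139.9 dB

139.9 dB


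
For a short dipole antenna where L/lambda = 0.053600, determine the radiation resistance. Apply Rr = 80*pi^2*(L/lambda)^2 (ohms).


Rr = 80 * pi^2 * (0.053600)^2 = 80 * 9.869604 * 2.872960e-03 = 2.268 ohm

2.268 ohm


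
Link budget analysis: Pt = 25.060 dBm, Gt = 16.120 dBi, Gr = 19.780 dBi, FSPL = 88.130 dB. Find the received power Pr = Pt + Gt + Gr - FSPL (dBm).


Pr = 25.060 + 16.120 + 19.780 - 88.130 = -27.17 dBm

-27.17 dBm


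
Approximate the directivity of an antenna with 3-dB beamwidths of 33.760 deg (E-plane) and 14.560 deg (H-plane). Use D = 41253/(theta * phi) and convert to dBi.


D_linear = 41253 / (33.760 * 14.560) = 83.92507
D_dBi = 10 * log10(83.92507) = 19.24 dBi

19.24 dBi


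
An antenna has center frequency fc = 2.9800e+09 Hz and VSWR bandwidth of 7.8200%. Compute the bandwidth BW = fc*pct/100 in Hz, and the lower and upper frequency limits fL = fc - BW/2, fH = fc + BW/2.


BW = 2.9800e+09 * 7.8200/100 = 2.330360e+08 Hz
fL = 2.9800e+09 - 2.330360e+08/2 = 2.863e+09 Hz
fH = 2.9800e+09 + 2.330360e+08/2 = 3.097e+09 Hz

BW=2.330e+08 Hz, fL=2.863e+09 Hz, fH=3.097e+09 Hz


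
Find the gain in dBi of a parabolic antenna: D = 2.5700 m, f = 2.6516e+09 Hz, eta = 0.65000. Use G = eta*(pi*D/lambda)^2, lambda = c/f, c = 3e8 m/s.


lambda = c / f = 3.0000e+08 / 2.6516e+09 = 0.1131392 m
G_linear = 0.65000 * (pi * 2.5700 / 0.1131392)^2 = 3310.192
G_dBi = 10 * log10(3310.192) = 35.20 dBi

35.20 dBi


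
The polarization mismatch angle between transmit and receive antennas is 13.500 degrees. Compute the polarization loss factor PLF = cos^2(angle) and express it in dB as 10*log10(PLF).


PLF_linear = cos^2(13.500 deg) = 0.9455033
PLF_dB = 10 * log10(0.9455033) = -0.2434 dB

-0.2434 dB


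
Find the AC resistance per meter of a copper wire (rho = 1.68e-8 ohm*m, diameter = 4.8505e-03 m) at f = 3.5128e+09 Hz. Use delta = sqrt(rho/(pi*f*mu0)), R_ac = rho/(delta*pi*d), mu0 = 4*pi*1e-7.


delta = sqrt(1.68e-8 / (pi * 3.5128e+09 * 4*pi*1e-7)) = 1.100647e-06 m
R_ac = 1.68e-8 / (1.100647e-06 * pi * 4.8505e-03) = 1.002 ohm/m

1.002 ohm/m


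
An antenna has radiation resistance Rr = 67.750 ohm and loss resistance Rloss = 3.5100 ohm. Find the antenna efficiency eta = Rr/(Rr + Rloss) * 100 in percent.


eta = 67.750 / (67.750 + 3.5100) * 100 = 95.07%

95.07%


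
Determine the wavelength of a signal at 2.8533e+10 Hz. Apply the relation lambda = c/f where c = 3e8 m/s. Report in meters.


lambda = c / f = 3.0000e+08 / 2.8533e+10 = 0.01051 m

0.01051 m


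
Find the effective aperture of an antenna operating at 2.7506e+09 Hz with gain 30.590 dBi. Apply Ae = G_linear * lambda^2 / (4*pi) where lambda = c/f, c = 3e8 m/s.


lambda = c / f = 3.0000e+08 / 2.7506e+09 = 0.1090671 m
G_linear = 10^(30.590/10) = 1145.513
Ae = G_linear * lambda^2 / (4*pi) = 1145.513 * 0.1090671^2 / (4*pi) = 1.084 m^2

1.084 m^2


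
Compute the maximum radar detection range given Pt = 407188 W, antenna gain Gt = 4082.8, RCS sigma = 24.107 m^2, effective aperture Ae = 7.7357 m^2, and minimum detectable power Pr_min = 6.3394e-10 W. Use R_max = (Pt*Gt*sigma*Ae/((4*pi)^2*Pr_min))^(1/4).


R^4 = 407188*4082.8*24.107*7.7357 / ((4*pi)^2 * 6.3394e-10) = 3.096906e+18
R_max = 3.096906e+18^0.25 = 41950 m

41950 m


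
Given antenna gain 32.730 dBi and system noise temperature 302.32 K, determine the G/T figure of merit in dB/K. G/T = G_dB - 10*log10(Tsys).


G/T = 32.730 - 10*log10(302.32) = 32.730 - 24.80467 = 7.925 dB/K

7.925 dB/K


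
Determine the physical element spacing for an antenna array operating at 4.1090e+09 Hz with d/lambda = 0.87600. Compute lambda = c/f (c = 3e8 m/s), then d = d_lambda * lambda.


lambda = c / f = 3.0000e+08 / 4.1090e+09 = 0.07301046 m
d = 0.87600 * 0.07301046 = 0.06396 m

0.06396 m


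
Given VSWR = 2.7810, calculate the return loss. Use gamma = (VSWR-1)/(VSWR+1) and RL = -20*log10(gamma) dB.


gamma = (2.7810 - 1) / (2.7810 + 1) = 0.4710394
RL = -20 * log10(0.4710394) = 6.539 dB

6.539 dB


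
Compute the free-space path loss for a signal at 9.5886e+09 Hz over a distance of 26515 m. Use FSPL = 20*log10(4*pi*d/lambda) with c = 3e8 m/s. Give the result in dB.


lambda = c / f = 3.0000e+08 / 9.5886e+09 = 0.03128715 m
FSPL = 20 * log10(4*pi*26515/0.03128715) = 140.5 dB

140.5 dB


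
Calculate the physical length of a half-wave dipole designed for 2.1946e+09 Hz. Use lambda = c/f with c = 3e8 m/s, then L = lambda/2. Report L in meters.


lambda = c / f = 3.0000e+08 / 2.1946e+09 = 0.1366992 m
L = lambda / 2 = 0.1366992 / 2 = 0.06835 m

0.06835 m


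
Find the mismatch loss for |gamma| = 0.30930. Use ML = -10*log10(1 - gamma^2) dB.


ML = -10 * log10(1 - 0.30930^2) = -10 * log10(0.90433351) = 0.4367 dB

0.4367 dB


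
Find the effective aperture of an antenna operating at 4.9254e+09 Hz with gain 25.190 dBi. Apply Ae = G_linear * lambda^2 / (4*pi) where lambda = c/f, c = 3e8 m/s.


lambda = c / f = 3.0000e+08 / 4.9254e+09 = 0.06090876 m
G_linear = 10^(25.190/10) = 330.3695
Ae = G_linear * lambda^2 / (4*pi) = 330.3695 * 0.06090876^2 / (4*pi) = 0.09753 m^2

0.09753 m^2


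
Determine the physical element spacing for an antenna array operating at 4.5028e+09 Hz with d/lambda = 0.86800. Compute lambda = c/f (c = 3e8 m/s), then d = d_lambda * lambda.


lambda = c / f = 3.0000e+08 / 4.5028e+09 = 0.06662521 m
d = 0.86800 * 0.06662521 = 0.05783 m

0.05783 m


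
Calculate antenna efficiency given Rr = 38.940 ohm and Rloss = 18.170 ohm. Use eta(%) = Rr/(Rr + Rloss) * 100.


eta = 38.940 / (38.940 + 18.170) * 100 = 68.18%

68.18%


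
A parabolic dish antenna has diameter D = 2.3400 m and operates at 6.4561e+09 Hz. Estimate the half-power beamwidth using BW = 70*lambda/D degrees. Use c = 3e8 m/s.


lambda = c / f = 3.0000e+08 / 6.4561e+09 = 0.04646768 m
BW = 70 * 0.04646768 / 2.3400 = 1.390 deg

1.390 deg


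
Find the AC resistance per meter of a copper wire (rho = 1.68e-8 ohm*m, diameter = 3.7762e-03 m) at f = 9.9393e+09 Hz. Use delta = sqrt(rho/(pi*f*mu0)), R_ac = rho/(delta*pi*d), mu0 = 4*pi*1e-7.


delta = sqrt(1.68e-8 / (pi * 9.9393e+09 * 4*pi*1e-7)) = 6.543301e-07 m
R_ac = 1.68e-8 / (6.543301e-07 * pi * 3.7762e-03) = 2.164 ohm/m

2.164 ohm/m


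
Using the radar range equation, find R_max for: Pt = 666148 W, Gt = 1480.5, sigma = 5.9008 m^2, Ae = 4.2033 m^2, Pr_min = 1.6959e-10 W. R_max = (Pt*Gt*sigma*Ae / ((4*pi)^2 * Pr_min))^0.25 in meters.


R^4 = 666148*1480.5*5.9008*4.2033 / ((4*pi)^2 * 1.6959e-10) = 9.133988e+17
R_max = 9.133988e+17^0.25 = 30915 m

30915 m


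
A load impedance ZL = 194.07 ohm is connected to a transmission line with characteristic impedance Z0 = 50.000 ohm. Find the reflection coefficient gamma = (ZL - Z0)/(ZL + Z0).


gamma = (194.07 - 50.000) / (194.07 + 50.000) = 0.5903

0.5903


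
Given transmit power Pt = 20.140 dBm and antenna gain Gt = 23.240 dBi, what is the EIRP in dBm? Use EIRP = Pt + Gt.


EIRP = Pt + Gt = 20.140 + 23.240 = 43.38 dBm

43.38 dBm


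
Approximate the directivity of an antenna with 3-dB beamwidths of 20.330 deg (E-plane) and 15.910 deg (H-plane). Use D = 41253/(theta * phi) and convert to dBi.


D_linear = 41253 / (20.330 * 15.910) = 127.5405
D_dBi = 10 * log10(127.5405) = 21.06 dBi

21.06 dBi


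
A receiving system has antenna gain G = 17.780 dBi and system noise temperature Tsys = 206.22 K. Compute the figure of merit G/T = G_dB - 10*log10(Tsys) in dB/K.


G/T = 17.780 - 10*log10(206.22) = 17.780 - 23.14331 = -5.363 dB/K

-5.363 dB/K


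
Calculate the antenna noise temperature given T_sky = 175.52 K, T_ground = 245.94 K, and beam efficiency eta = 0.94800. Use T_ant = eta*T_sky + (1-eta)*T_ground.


T_ant = 0.94800 * 175.52 + (1 - 0.94800) * 245.94 = 179.2 K

179.2 K


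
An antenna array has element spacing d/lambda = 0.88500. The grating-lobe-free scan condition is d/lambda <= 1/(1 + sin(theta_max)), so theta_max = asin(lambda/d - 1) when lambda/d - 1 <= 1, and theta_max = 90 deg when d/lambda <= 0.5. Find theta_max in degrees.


lambda/d - 1 = 1/0.88500 - 1 = 0.1299435
theta_max = asin(0.1299435) = 7.466 deg

7.466 deg


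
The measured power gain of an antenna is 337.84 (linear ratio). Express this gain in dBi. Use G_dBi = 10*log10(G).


G_dBi = 10 * log10(337.84) = 25.29 dBi

25.29 dBi


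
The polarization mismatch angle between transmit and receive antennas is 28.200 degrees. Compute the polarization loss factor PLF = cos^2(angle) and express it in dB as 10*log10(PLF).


PLF_linear = cos^2(28.200 deg) = 0.7766958
PLF_dB = 10 * log10(0.7766958) = -1.097 dB

-1.097 dB


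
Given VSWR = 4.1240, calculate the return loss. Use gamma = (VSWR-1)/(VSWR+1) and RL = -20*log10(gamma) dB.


gamma = (4.1240 - 1) / (4.1240 + 1) = 0.6096799
RL = -20 * log10(0.6096799) = 4.298 dB

4.298 dB


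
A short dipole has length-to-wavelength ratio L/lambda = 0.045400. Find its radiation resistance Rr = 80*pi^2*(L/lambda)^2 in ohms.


Rr = 80 * pi^2 * (0.045400)^2 = 80 * 9.869604 * 2.061160e-03 = 1.627 ohm

1.627 ohm


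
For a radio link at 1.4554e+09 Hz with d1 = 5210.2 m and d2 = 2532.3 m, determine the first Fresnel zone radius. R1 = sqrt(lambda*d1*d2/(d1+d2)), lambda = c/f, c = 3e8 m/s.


lambda = c / f = 3.0000e+08 / 1.4554e+09 = 0.2061289 m
R1 = sqrt(0.2061289 * 5210.2 * 2532.3 / (5210.2 + 2532.3)) = 18.74 m

18.74 m


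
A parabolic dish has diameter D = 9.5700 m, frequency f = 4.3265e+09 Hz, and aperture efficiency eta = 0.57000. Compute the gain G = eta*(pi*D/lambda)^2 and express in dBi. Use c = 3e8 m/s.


lambda = c / f = 3.0000e+08 / 4.3265e+09 = 0.06934011 m
G_linear = 0.57000 * (pi * 9.5700 / 0.06934011)^2 = 107159.2
G_dBi = 10 * log10(107159.2) = 50.30 dBi

50.30 dBi


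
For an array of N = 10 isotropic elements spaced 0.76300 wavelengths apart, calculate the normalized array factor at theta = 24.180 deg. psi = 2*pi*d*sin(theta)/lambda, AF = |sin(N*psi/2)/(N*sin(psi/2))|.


psi = 2*pi*0.76300*sin(24.180 deg) = 1.963673 rad
AF = |sin(10*1.963673/2) / (10*sin(1.963673/2))| = 0.04612

0.04612


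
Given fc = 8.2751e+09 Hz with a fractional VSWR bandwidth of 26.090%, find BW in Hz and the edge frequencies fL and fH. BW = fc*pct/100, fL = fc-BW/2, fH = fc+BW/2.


BW = 8.2751e+09 * 26.090/100 = 2.158974e+09 Hz
fL = 8.2751e+09 - 2.158974e+09/2 = 7.196e+09 Hz
fH = 8.2751e+09 + 2.158974e+09/2 = 9.355e+09 Hz

BW=2.159e+09 Hz, fL=7.196e+09 Hz, fH=9.355e+09 Hz


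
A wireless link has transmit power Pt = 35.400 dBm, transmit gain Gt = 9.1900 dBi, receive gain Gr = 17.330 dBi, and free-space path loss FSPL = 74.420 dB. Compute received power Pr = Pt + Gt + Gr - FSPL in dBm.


Pr = 35.400 + 9.1900 + 17.330 - 74.420 = -12.50 dBm

-12.50 dBm


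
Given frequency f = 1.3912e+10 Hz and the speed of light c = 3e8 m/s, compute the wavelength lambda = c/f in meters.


lambda = c / f = 3.0000e+08 / 1.3912e+10 = 0.02156 m

0.02156 m


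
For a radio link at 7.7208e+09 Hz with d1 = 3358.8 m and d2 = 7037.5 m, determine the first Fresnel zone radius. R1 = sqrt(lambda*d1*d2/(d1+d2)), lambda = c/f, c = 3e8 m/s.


lambda = c / f = 3.0000e+08 / 7.7208e+09 = 0.03885608 m
R1 = sqrt(0.03885608 * 3358.8 * 7037.5 / (3358.8 + 7037.5)) = 9.399 m

9.399 m


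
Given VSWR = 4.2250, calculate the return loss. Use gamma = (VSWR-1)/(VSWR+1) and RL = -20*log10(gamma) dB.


gamma = (4.2250 - 1) / (4.2250 + 1) = 0.6172249
RL = -20 * log10(0.6172249) = 4.191 dB

4.191 dB


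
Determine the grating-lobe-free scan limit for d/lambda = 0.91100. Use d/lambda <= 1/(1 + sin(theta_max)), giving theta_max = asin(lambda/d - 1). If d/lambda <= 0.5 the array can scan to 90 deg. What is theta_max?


lambda/d - 1 = 1/0.91100 - 1 = 0.09769484
theta_max = asin(0.09769484) = 5.606 deg

5.606 deg


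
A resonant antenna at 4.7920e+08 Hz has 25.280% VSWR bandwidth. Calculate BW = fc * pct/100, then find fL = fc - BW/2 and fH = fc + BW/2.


BW = 4.7920e+08 * 25.280/100 = 1.211418e+08 Hz
fL = 4.7920e+08 - 1.211418e+08/2 = 4.186e+08 Hz
fH = 4.7920e+08 + 1.211418e+08/2 = 5.398e+08 Hz

BW=1.211e+08 Hz, fL=4.186e+08 Hz, fH=5.398e+08 Hz


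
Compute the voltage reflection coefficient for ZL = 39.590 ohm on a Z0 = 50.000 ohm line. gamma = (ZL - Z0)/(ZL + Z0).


gamma = (39.590 - 50.000) / (39.590 + 50.000) = -0.1162

-0.1162


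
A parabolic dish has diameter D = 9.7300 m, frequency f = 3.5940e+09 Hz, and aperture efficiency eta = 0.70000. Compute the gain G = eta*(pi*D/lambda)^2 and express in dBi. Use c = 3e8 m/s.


lambda = c / f = 3.0000e+08 / 3.5940e+09 = 0.08347245 m
G_linear = 0.70000 * (pi * 9.7300 / 0.08347245)^2 = 93872.23
G_dBi = 10 * log10(93872.23) = 49.73 dBi

49.73 dBi


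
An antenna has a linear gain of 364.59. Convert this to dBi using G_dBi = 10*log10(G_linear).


G_dBi = 10 * log10(364.59) = 25.62 dBi

25.62 dBi


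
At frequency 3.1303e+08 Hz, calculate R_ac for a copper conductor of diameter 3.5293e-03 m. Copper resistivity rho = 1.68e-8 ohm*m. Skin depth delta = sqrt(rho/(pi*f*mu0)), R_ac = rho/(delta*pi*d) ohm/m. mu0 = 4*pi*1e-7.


delta = sqrt(1.68e-8 / (pi * 3.1303e+08 * 4*pi*1e-7)) = 3.687073e-06 m
R_ac = 1.68e-8 / (3.687073e-06 * pi * 3.5293e-03) = 0.4110 ohm/m

0.4110 ohm/m


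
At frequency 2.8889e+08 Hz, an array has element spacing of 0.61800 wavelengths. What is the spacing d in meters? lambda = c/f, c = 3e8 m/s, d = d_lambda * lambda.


lambda = c / f = 3.0000e+08 / 2.8889e+08 = 1.038458 m
d = 0.61800 * 1.038458 = 0.6418 m

0.6418 m


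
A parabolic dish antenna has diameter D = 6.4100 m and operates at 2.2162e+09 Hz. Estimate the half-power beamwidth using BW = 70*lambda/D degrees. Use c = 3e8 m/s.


lambda = c / f = 3.0000e+08 / 2.2162e+09 = 0.1353668 m
BW = 70 * 0.1353668 / 6.4100 = 1.478 deg

1.478 deg


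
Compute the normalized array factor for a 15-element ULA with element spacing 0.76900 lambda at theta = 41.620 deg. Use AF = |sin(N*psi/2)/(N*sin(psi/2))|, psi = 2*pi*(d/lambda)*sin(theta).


psi = 2*pi*0.76900*sin(41.620 deg) = 3.209199 rad
AF = |sin(15*3.209199/2) / (15*sin(3.209199/2))| = 0.05831

0.05831


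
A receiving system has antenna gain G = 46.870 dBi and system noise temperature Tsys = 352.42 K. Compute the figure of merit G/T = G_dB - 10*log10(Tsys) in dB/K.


G/T = 46.870 - 10*log10(352.42) = 46.870 - 25.47061 = 21.40 dB/K

21.40 dB/K


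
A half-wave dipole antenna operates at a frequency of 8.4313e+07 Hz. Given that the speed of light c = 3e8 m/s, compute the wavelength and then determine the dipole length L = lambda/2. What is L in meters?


lambda = c / f = 3.0000e+08 / 8.4313e+07 = 3.558170 m
L = lambda / 2 = 3.558170 / 2 = 1.779 m

1.779 m


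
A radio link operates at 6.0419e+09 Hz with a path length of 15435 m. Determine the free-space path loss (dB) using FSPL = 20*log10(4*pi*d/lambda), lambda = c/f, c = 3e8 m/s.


lambda = c / f = 3.0000e+08 / 6.0419e+09 = 0.04965325 m
FSPL = 20 * log10(4*pi*15435/0.04965325) = 131.8 dB

131.8 dB


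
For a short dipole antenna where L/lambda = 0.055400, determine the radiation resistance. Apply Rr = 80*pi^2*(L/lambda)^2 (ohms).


Rr = 80 * pi^2 * (0.055400)^2 = 80 * 9.869604 * 3.069160e-03 = 2.423 ohm

2.423 ohm


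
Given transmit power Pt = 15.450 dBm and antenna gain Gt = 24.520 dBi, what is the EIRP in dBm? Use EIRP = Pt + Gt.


EIRP = Pt + Gt = 15.450 + 24.520 = 39.97 dBm

39.97 dBm


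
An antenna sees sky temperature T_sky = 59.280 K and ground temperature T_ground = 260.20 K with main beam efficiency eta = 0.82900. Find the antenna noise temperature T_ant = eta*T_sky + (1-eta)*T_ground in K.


T_ant = 0.82900 * 59.280 + (1 - 0.82900) * 260.20 = 93.64 K

93.64 K


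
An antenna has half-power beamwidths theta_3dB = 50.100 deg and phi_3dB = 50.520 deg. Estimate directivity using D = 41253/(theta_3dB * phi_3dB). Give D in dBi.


D_linear = 41253 / (50.100 * 50.520) = 16.29876
D_dBi = 10 * log10(16.29876) = 12.12 dBi

12.12 dBi


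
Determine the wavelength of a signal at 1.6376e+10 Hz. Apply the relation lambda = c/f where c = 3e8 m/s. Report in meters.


lambda = c / f = 3.0000e+08 / 1.6376e+10 = 0.01832 m

0.01832 m


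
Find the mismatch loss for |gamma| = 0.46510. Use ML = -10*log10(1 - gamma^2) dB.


ML = -10 * log10(1 - 0.46510^2) = -10 * log10(0.78368199) = 1.059 dB

1.059 dB


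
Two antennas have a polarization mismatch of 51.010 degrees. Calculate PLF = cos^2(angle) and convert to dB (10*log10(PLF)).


PLF_linear = cos^2(51.010 deg) = 0.3958734
PLF_dB = 10 * log10(0.3958734) = -4.024 dB

-4.024 dB


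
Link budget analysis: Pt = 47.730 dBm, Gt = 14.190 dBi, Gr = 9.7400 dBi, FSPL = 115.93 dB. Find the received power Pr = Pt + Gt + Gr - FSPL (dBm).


Pr = 47.730 + 14.190 + 9.7400 - 115.93 = -44.27 dBm

-44.27 dBm


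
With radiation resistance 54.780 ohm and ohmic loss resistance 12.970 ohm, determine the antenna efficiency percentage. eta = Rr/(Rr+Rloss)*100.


eta = 54.780 / (54.780 + 12.970) * 100 = 80.86%

80.86%


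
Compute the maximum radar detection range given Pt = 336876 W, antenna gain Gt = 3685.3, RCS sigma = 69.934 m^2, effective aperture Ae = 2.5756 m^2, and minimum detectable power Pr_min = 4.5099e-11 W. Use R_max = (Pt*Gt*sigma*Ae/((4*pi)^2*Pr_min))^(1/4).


R^4 = 336876*3685.3*69.934*2.5756 / ((4*pi)^2 * 4.5099e-11) = 3.139952e+19
R_max = 3.139952e+19^0.25 = 74857 m

74857 m


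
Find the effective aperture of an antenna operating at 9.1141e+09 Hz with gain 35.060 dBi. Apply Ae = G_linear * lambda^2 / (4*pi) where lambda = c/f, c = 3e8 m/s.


lambda = c / f = 3.0000e+08 / 9.1141e+09 = 0.03291603 m
G_linear = 10^(35.060/10) = 3206.269
Ae = G_linear * lambda^2 / (4*pi) = 3206.269 * 0.03291603^2 / (4*pi) = 0.2764 m^2

0.2764 m^2


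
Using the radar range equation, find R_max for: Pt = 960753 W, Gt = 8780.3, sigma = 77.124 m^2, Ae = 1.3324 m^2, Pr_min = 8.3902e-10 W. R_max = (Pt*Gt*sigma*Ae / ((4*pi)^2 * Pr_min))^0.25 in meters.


R^4 = 960753*8780.3*77.124*1.3324 / ((4*pi)^2 * 8.3902e-10) = 6.542643e+18
R_max = 6.542643e+18^0.25 = 50575 m

50575 m


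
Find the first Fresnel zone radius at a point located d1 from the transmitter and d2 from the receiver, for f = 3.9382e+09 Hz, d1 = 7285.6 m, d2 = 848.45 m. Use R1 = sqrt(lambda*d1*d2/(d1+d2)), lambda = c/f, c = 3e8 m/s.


lambda = c / f = 3.0000e+08 / 3.9382e+09 = 0.07617693 m
R1 = sqrt(0.07617693 * 7285.6 * 848.45 / (7285.6 + 848.45)) = 7.609 m

7.609 m


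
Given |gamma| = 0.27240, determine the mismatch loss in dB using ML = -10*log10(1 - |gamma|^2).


ML = -10 * log10(1 - 0.27240^2) = -10 * log10(0.92579824) = 0.3348 dB

0.3348 dB


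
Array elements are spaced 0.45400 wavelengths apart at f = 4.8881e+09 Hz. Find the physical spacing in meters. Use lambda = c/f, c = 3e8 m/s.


lambda = c / f = 3.0000e+08 / 4.8881e+09 = 0.06137354 m
d = 0.45400 * 0.06137354 = 0.02786 m

0.02786 m


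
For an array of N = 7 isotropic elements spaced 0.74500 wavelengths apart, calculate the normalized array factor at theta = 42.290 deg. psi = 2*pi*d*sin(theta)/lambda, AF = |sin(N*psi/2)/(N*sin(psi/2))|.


psi = 2*pi*0.74500*sin(42.290 deg) = 3.149749 rad
AF = |sin(7*3.149749/2) / (7*sin(3.149749/2))| = 0.1428

0.1428
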